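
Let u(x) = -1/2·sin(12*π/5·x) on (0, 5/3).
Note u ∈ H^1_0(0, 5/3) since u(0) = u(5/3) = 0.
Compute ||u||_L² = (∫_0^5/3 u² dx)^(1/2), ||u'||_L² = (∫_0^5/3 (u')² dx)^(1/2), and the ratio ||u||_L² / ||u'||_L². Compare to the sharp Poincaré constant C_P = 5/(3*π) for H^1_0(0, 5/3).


||u||_L² / ||u'||_L² = 5/(12*π) < C_P = 5/(3*π).

u(x) = -1/2·sin(12*π/5·x), so u'(x) = -6*π*cos(12*π*x/5)/5.
Writing u(x) = A·sin(kπx/L) with A = -1/2 and k = 4, use ∫_0^L sin²(kπx/L) dx = L/2 and ∫_0^L cos²(kπx/L) dx = L/2.
u² = 1/4·sin²(12*π/5·x) and (u')² = 36*π^2/25·cos²(12*π/5·x), and each of sin², cos² integrates to L/2 = 5/6 over (0, 5/3).
∫_0^5/3 u² dx = 5/24, so ||u||_L² = sqrt(30)/12.
∫_0^5/3 (u')² dx = 6*π^2/5, so ||u'||_L² = sqrt(30)*π/5.
Ratio ||u||_L² / ||u'||_L² = 5/(12*π).
Sharp Poincaré constant on H^1_0(0, 5/3) is C_P = L/π = 5/(3*π), achieved by sin(3*π/5·x).
This is the k = 4 harmonic; the ratio L/(kπ) is strictly less than C_P = L/π, consistent with the sharp inequality ||u||_L² ≤ C_P ||u'||_L².


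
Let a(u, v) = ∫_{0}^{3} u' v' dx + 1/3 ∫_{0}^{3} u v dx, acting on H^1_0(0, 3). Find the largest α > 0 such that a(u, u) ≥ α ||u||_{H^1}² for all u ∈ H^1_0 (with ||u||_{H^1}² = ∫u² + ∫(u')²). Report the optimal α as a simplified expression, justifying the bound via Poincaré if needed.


α = (3 + π^2)/(9 + π^2)

Coercivity of a(·,·) on H^1_0(0, 3) means a(u, u) ≥ α ||u||_{H^1}² for every u ∈ H^1_0.
The interval has length L = 3, and Poincaré/coercivity depend only on L. Here a(u, u) = ∫(u')² + (1/3)·∫u².
Here 0 < c = 1/3 < 1. The condition a(u,u) ≥ α||u||_{H^1}² reads (1−α)∫(u')² ≥ (α−c)∫u². Any admissible α is ≤ 1 (rapidly oscillating u have ∫u²/∫(u')² → 0), and α = 1 would force 0 ≥ (1−c)∫u², impossible since c < 1; so 1−α > 0. By the sharp Poincaré inequality on H^1_0 of an interval of length L, ∫(u')² ≥ (π/L)²∫u² with equality for the first sine mode sin(π(x−x₀)/L) (x₀ the left endpoint), so the inequality holds for all u iff (1−α)(π/L)² ≥ α − c, i.e. α ≤ ((π/L)² + c)/((π/L)² + 1) = (1 + c(L/π)²)/(1 + (L/π)²). With (π/L)² = π^2/9 and c = 1/3, the largest admissible constant is α = ((π/L)² + c)/((π/L)² + 1).
Simplifying, α = (3 + π^2)/(9 + π^2).


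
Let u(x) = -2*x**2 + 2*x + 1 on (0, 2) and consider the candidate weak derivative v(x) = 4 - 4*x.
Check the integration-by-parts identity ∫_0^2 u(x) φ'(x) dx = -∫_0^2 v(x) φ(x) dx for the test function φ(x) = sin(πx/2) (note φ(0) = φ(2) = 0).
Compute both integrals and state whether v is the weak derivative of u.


LHS = 8/π, RHS = 0. No, v is not the weak derivative of u.

u(x) = -2*x**2 + 2*x + 1, classical derivative u'(x) = 2 - 4*x.
φ(x) = sin(πx/2), so φ'(x) = π*cos(π*x/2)/2.
Note φ(0) = φ(2) = 0, so the boundary term u·φ vanishes.
LHS = ∫_0^2 u(x) φ'(x) dx = ∫_0^2 (-π*x^2*cos(π*x/2) + π*x*cos(π*x/2) + π*cos(π*x/2)/2) dx. Term by term:
  ∫_0^2 π*cos(π*x/2)/2 dx = 0;  ∫_0^2 π*x*cos(π*x/2) dx = -8/π;  ∫_0^2 -π*x^2*cos(π*x/2) dx = 16/π.
Sum: 0 − 8/π + 16/π = 8/π.
So LHS = 8/π.
∫_0^2 v(x) φ(x) dx = ∫_0^2 (-4*x*sin(π*x/2) + 4*sin(π*x/2)) dx. Term by term:
  ∫_0^2 4*sin(π*x/2) dx = 16/π;  ∫_0^2 -4*x*sin(π*x/2) dx = -16/π.
Sum: 16/π − 16/π = 0.
So RHS = -∫_0^2 v(x) φ(x) dx = 0.
LHS − RHS = 8/π ≠ 0, so the identity fails.
(For a valid weak derivative the identity must hold for EVERY test function, in particular this one. The failure shows v is NOT the weak derivative of u.)
Correct weak derivative would be u'(x) = 2 - 4*x.


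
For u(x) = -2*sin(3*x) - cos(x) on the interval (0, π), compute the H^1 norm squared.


||u||_{H^1(0,π)}^2 = 21*π

u'(x) = sin(x) - 6*cos(3*x).
Expand u² and (u')² and integrate term by term on (0, π), using: for integers n ≥ 1, ∫_0^π sin²(nx) dx = ∫_0^π cos²(nx) dx = π/2; for n ≠ n', ∫_0^π sin(nx)sin(n'x) dx = ∫_0^π cos(nx)cos(n'x) dx = 0; and by product-to-sum, ∫_0^π sin(nx)cos(n'x) dx = ½∫_0^π [sin((n+n')x) + sin((n−n')x)] dx, which is 0 when n+n' is even and 2n/(n²−n'²) when n+n' is odd (it need not vanish on (0, π)).
  u² squared terms: (-1)²·∫cos(x)² dx = 1·π/2 = π/2;  (-2)²·∫sin(3x)² dx = 4·π/2 = 2*π.
  u² cross terms: 2·(-1)·(-2)·∫cos(x)·sin(3x) dx = 4·(0) = 0.
  So ∫_0^π u² dx = π/2 + 2*π + 0 = 5*π/2.
  (u')² squared terms: (-6)²·∫cos(3x)² dx = 36·π/2 = 18*π;  (1)²·∫sin(x)² dx = 1·π/2 = π/2.
  (u')² cross terms: 2·(-6)·(1)·∫cos(3x)·sin(x) dx = -12·(0) = 0.
  So ∫_0^π (u')² dx = 18*π + π/2 + 0 = 37*π/2.
||u||_{H^1}^2 = (5*π/2) + (37*π/2) = 21*π.


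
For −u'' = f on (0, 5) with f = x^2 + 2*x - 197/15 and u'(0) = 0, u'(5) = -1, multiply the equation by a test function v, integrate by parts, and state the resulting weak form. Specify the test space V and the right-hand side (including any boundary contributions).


V = H^1(0, 5) (v unrestricted at boundary; u is determined up to an additive constant); weak form: ∫_0^5 u'v' dx = ∫_0^5 (x^2 + 2*x - 197/15) v dx − v(5) for all v ∈ V.

Multiply both sides by a test function v and integrate from 0 to 5:
  ∫_0^5 −u''(x) v(x) dx = ∫_0^5 f(x) v(x) dx.
Integrate the LHS by parts once:
  ∫_0^5 −u'' v dx = −[u'(x) v(x)]_0^5 + ∫_0^5 u'(x) v'(x) dx.
Thus ∫_0^5 u'(x) v'(x) dx = ∫_0^5 f(x) v(x) dx + [u'(x) v(x)]_0^5.
Choose V so that boundary terms are either known or forced to vanish.
u has inhomogeneous Neumann u'(0) = 0, u'(5) = -1. [u' v]_0^5 = (-1)·v(5) − (0)·v(0) = − v(5). Take V = H^1(0, 5); boundary term becomes part of RHS.
Weak formulation: find u (satisfying any essential BC) such that ∫_0^5 u'(x) v'(x) dx = ∫_0^5 f v dx − v(5) for all v ∈ V (Neumann data are natural BCs: they enter the RHS as boundary terms).
Substituting f(x) = x^2 + 2*x - 197/15, the right-hand side is ∫_0^5 (x^2 + 2*x - 197/15) v dx − v(5).
Compatibility check (pure Neumann): taking v ≡ 1 ∈ V gives 0 = ∫_0^5 f dx + (-1) − (0), i.e. ∫_0^5 f dx must equal u'(0) − u'(5) = 1. Indeed ∫_0^5 (x^2 + 2*x - 197/15) dx = 1, so the data are compatible. The solution is then unique only up to an additive constant (fix it e.g. by requiring ∫_0^5 u dx = 0).


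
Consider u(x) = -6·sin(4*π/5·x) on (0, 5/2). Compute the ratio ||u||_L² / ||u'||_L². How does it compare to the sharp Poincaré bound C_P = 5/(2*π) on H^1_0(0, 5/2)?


||u||_L² / ||u'||_L² = 5/(4*π) < C_P = 5/(2*π).

u(x) = -6·sin(4*π/5·x), so u'(x) = -24*π*cos(4*π*x/5)/5.
Writing u(x) = A·sin(kπx/L) with A = -6 and k = 2, use ∫_0^L sin²(kπx/L) dx = L/2 and ∫_0^L cos²(kπx/L) dx = L/2.
u² = 36·sin²(4*π/5·x) and (u')² = 576*π^2/25·cos²(4*π/5·x), and each of sin², cos² integrates to L/2 = 5/4 over (0, 5/2).
∫_0^5/2 u² dx = 45, so ||u||_L² = 3*sqrt(5).
∫_0^5/2 (u')² dx = 144*π^2/5, so ||u'||_L² = 12*sqrt(5)*π/5.
Ratio ||u||_L² / ||u'||_L² = 5/(4*π).
Sharp Poincaré constant on H^1_0(0, 5/2) is C_P = L/π = 5/(2*π), achieved by sin(2*π/5·x).
This is the k = 2 harmonic; the ratio L/(kπ) is strictly less than C_P = L/π, consistent with the sharp inequality ||u||_L² ≤ C_P ||u'||_L².


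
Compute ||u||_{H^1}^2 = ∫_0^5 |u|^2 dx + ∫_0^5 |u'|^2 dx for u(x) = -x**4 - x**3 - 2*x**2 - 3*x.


||u||_{H^1}^2 = 24515045/36

The H^1 norm (squared) on an interval (0, L) is
  ||u||_{H^1}^2 = ∫_0^L u(x)^2 dx + ∫_0^L u'(x)^2 dx.
Compute u'(x) = -4*x**3 - 3*x**2 - 4*x - 3.
Then u(x)^2 = x**8 + 2*x**7 + 5*x**6 + 10*x**5 + 10*x**4 + 12*x**3 + 9*x**2 and u'(x)^2 = 16*x**6 + 24*x**5 + 41*x**4 + 48*x**3 + 34*x**2 + 24*x + 9.
Integrate each monomial from 0 to 5 using ∫_0^5 c·x^n dx = c·5^(n+1)/(n+1):
  ∫_0^5 u(x)^2 dx = ∫_0^5 (x^8 + 2*x^7 + 5*x^6 + 10*x^5 + 10*x^4 + 12*x^3 + 9*x^2) dx. Term by term:
    ∫_0^5 x^8 dx = 1953125/9;  ∫_0^5 2*x^7 dx = 390625/4;  ∫_0^5 5*x^6 dx = 390625/7;
    ∫_0^5 10*x^5 dx = 78125/3;  ∫_0^5 10*x^4 dx = 6250;  ∫_0^5 12*x^3 dx = 1875;
    ∫_0^5 9*x^2 dx = 375.
  Sum: 1953125/9 + 390625/4 + 390625/7 + 78125/3 + 6250 + 1875 + 375 = 102063875/252.
  ∫_0^5 u'(x)^2 dx = ∫_0^5 (16*x^6 + 24*x^5 + 41*x^4 + 48*x^3 + 34*x^2 + 24*x + 9) dx. Term by term:
    ∫_0^5 16*x^6 dx = 1250000/7;  ∫_0^5 24*x^5 dx = 62500;  ∫_0^5 41*x^4 dx = 25625;
    ∫_0^5 48*x^3 dx = 7500;  ∫_0^5 34*x^2 dx = 4250/3;  ∫_0^5 24*x dx = 300;
    ∫_0^5 9 dx = 45.
  Sum: 1250000/7 + 62500 + 25625 + 7500 + 4250/3 + 300 + 45 = 5795120/21.
Adding: ||u||_{H^1}^2 = 102063875/252 + 5795120/21 = 24515045/36.


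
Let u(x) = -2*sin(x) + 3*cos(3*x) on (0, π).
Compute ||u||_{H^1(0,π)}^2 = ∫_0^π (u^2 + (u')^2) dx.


||u||_{H^1(0,π)}^2 = 49*π

u'(x) = -9*sin(3*x) - 2*cos(x).
Expand u² and (u')² and integrate term by term on (0, π), using: for integers n ≥ 1, ∫_0^π sin²(nx) dx = ∫_0^π cos²(nx) dx = π/2; for n ≠ n', ∫_0^π sin(nx)sin(n'x) dx = ∫_0^π cos(nx)cos(n'x) dx = 0; and by product-to-sum, ∫_0^π sin(nx)cos(n'x) dx = ½∫_0^π [sin((n+n')x) + sin((n−n')x)] dx, which is 0 when n+n' is even and 2n/(n²−n'²) when n+n' is odd (it need not vanish on (0, π)).
  u² squared terms: (-2)²·∫sin(x)² dx = 4·π/2 = 2*π;  (3)²·∫cos(3x)² dx = 9·π/2 = 9*π/2.
  u² cross terms: 2·(-2)·(3)·∫sin(x)·cos(3x) dx = -12·(0) = 0.
  So ∫_0^π u² dx = 2*π + 9*π/2 + 0 = 13*π/2.
  (u')² squared terms: (-9)²·∫sin(3x)² dx = 81·π/2 = 81*π/2;  (-2)²·∫cos(x)² dx = 4·π/2 = 2*π.
  (u')² cross terms: 2·(-9)·(-2)·∫sin(3x)·cos(x) dx = 36·(0) = 0.
  So ∫_0^π (u')² dx = 81*π/2 + 2*π + 0 = 85*π/2.
||u||_{H^1}^2 = (13*π/2) + (85*π/2) = 49*π.


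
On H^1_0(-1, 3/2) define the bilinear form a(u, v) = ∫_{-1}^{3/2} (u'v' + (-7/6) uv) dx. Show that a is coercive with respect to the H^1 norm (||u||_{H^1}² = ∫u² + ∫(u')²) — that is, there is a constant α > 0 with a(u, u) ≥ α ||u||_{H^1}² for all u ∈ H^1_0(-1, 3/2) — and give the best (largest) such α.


α = (-175 + 24*π^2)/(6*(25 + 4*π^2))

Coercivity of a(·,·) on H^1_0(-1, 3/2) means a(u, u) ≥ α ||u||_{H^1}² for every u ∈ H^1_0.
The interval has length L = 5/2, and Poincaré/coercivity depend only on L. Here a(u, u) = ∫(u')² + (-7/6)·∫u².
Here c = -7/6 < 0 with |c| < (π/L)² = 4*π^2/25, so coercivity still holds. The condition a(u,u) ≥ α||u||_{H^1}² reads (1−α)∫(u')² ≥ (α−c)∫u². Any admissible α is ≤ 1 (rapidly oscillating u have ∫u²/∫(u')² → 0), and α = 1 would force 0 ≥ (1−c)∫u², impossible since c < 1; so 1−α > 0. By the sharp Poincaré inequality on H^1_0 of an interval of length L, ∫(u')² ≥ (π/L)²∫u² with equality for the first sine mode sin(π(x−x₀)/L) (x₀ the left endpoint), so the inequality holds for all u iff (1−α)(π/L)² ≥ α − c, i.e. α ≤ ((π/L)² + c)/((π/L)² + 1) = (1 + c(L/π)²)/(1 + (L/π)²). (Direct route, valid since c ≤ 0: Poincaré gives c∫u² ≥ c(L/π)²∫(u')², so a(u,u) ≥ (1 + c(L/π)²)∫(u')², while ||u||_{H^1}² ≤ (1 + (L/π)²)∫(u')²; dividing yields the same α.) With (π/L)² = 4*π^2/25 and c = -7/6, the largest admissible constant is α = ((π/L)² + c)/((π/L)² + 1).
Simplifying, α = (-175 + 24*π^2)/(6*(25 + 4*π^2)).


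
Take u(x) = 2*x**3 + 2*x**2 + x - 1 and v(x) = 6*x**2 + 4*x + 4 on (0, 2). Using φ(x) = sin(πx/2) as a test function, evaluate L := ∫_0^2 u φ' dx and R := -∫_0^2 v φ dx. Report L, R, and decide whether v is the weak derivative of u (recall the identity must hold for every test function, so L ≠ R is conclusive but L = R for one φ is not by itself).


LHS = -68/π + 192/π^3, RHS = -80/π + 192/π^3. No, v is not the weak derivative of u.

u(x) = 2*x**3 + 2*x**2 + x - 1, classical derivative u'(x) = 6*x**2 + 4*x + 1.
φ(x) = sin(πx/2), so φ'(x) = π*cos(π*x/2)/2.
Note φ(0) = φ(2) = 0, so the boundary term u·φ vanishes.
LHS = ∫_0^2 u(x) φ'(x) dx = ∫_0^2 (π*x^3*cos(π*x/2) + π*x^2*cos(π*x/2) + π*x*cos(π*x/2)/2 - π*cos(π*x/2)/2) dx. Term by term:
  ∫_0^2 -π*cos(π*x/2)/2 dx = 0;  ∫_0^2 π*x^2*cos(π*x/2) dx = -16/π;  ∫_0^2 π*x^3*cos(π*x/2) dx = -48/π + 192/π^3;
  ∫_0^2 π*x*cos(π*x/2)/2 dx = -4/π.
Sum: 0 − 16/π + -48/π + 192/π^3 − 4/π = -68/π + 192/π^3.
So LHS = -68/π + 192/π^3.
∫_0^2 v(x) φ(x) dx = ∫_0^2 (6*x^2*sin(π*x/2) + 4*x*sin(π*x/2) + 4*sin(π*x/2)) dx. Term by term:
  ∫_0^2 4*sin(π*x/2) dx = 16/π;  ∫_0^2 4*x*sin(π*x/2) dx = 16/π;  ∫_0^2 6*x^2*sin(π*x/2) dx = -192/π^3 + 48/π.
Sum: 16/π + 16/π + -192/π^3 + 48/π = -192/π^3 + 80/π.
So RHS = -∫_0^2 v(x) φ(x) dx = -80/π + 192/π^3.
LHS − RHS = 12/π ≠ 0, so the identity fails.
(For a valid weak derivative the identity must hold for EVERY test function, in particular this one. The failure shows v is NOT the weak derivative of u.)
Correct weak derivative would be u'(x) = 6*x**2 + 4*x + 1.


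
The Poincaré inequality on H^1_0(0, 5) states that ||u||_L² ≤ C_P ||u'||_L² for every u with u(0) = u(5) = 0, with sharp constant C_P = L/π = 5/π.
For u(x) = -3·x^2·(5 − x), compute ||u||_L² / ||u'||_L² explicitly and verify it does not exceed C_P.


||u||_L² / ||u'||_L² = 5*sqrt(14)/14 < C_P = 5/π.

u(x) = -3·x^2·(5 − x), so u'(x) = 3*x*(3*x - 10).
u(x) = -3·x^2·(5 − x) vanishes at x = 0 and x = 5, so u ∈ H^1_0(0, 5). Differentiate via the product rule and integrate the resulting polynomials term by term.
  ∫_0^5 u² dx = ∫_0^5 (9*x^6 - 90*x^5 + 225*x^4) dx. Term by term:
    ∫_0^5 9*x^6 dx = 703125/7;  ∫_0^5 -90*x^5 dx = -234375;  ∫_0^5 225*x^4 dx = 140625.
  Sum: 703125/7 − 234375 + 140625 = 46875/7.
  ∫_0^5 (u')² dx = ∫_0^5 (81*x^4 - 540*x^3 + 900*x^2) dx. Term by term:
    ∫_0^5 81*x^4 dx = 50625;  ∫_0^5 -540*x^3 dx = -84375;  ∫_0^5 900*x^2 dx = 37500.
  Sum: 50625 − 84375 + 37500 = 3750.
∫_0^5 u² dx = 46875/7, so ||u||_L² = 125*sqrt(21)/7.
∫_0^5 (u')² dx = 3750, so ||u'||_L² = 25*sqrt(6).
Ratio ||u||_L² / ||u'||_L² = 5*sqrt(14)/14.
Sharp Poincaré constant on H^1_0(0, 5) is C_P = L/π = 5/π, achieved by sin(π/5·x).
A polynomial bump cannot attain the sharp Poincaré constant (only the first sine eigenfunction does), so the ratio is strictly less than C_P, consistent with ||u||_L² ≤ C_P ||u'||_L².


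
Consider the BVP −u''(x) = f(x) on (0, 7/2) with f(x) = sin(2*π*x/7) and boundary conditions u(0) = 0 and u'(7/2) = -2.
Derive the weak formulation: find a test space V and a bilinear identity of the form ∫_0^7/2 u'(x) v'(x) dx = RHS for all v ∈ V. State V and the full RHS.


V = {v ∈ H^1(0, 7/2) : v(0) = 0} (test functions vanish at x = 0 where u is specified); weak form: ∫_0^7/2 u'v' dx = ∫_0^7/2 (sin(2*π*x/7)) v dx − 2·v(7/2) for all v ∈ V.

Multiply both sides by a test function v and integrate from 0 to 7/2:
  ∫_0^7/2 −u''(x) v(x) dx = ∫_0^7/2 f(x) v(x) dx.
Integrate the LHS by parts once:
  ∫_0^7/2 −u'' v dx = −[u'(x) v(x)]_0^7/2 + ∫_0^7/2 u'(x) v'(x) dx.
Thus ∫_0^7/2 u'(x) v'(x) dx = ∫_0^7/2 f(x) v(x) dx + [u'(x) v(x)]_0^7/2.
Choose V so that boundary terms are either known or forced to vanish.
Mixed BC: u(0) = 0 (Dirichlet) and u'(7/2) = -2 (Neumann). Define V = {v ∈ H^1(0, 7/2) : v(0) = 0}. Then [u' v]_0^7/2 = u'(7/2)·v(7/2) − u'(0)·0 = − 2·v(7/2).
Weak formulation: find u (satisfying any essential BC) such that ∫_0^7/2 u'(x) v'(x) dx = ∫_0^7/2 f v dx − 2·v(7/2) for all v ∈ V (Dirichlet at 0 absorbed into V; Neumann datum at x = 7/2 contributes the boundary term).
Substituting f(x) = sin(2*π*x/7), the right-hand side is ∫_0^7/2 (sin(2*π*x/7)) v dx − 2·v(7/2).


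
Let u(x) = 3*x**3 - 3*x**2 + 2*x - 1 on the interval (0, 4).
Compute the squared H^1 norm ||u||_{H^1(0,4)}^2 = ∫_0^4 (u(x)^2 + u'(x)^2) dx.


||u||_{H^1}^2 = 2430548/105

The H^1 norm (squared) on an interval (0, L) is
  ||u||_{H^1}^2 = ∫_0^L u(x)^2 dx + ∫_0^L u'(x)^2 dx.
Compute u'(x) = 9*x**2 - 6*x + 2.
Then u(x)^2 = 9*x**6 - 18*x**5 + 21*x**4 - 18*x**3 + 10*x**2 - 4*x + 1 and u'(x)^2 = 81*x**4 - 108*x**3 + 72*x**2 - 24*x + 4.
Integrate each monomial from 0 to 4 using ∫_0^4 c·x^n dx = c·4^(n+1)/(n+1):
  ∫_0^4 u(x)^2 dx = ∫_0^4 (9*x^6 - 18*x^5 + 21*x^4 - 18*x^3 + 10*x^2 - 4*x + 1) dx. Term by term:
    ∫_0^4 9*x^6 dx = 147456/7;  ∫_0^4 -18*x^5 dx = -12288;  ∫_0^4 21*x^4 dx = 21504/5;
    ∫_0^4 -18*x^3 dx = -1152;  ∫_0^4 10*x^2 dx = 640/3;  ∫_0^4 -4*x dx = -32;
    ∫_0^4 1 dx = 4.
  Sum: 147456/7 − 12288 + 21504/5 − 1152 + 640/3 − 32 + 4 = 1271684/105.
  ∫_0^4 u'(x)^2 dx = ∫_0^4 (81*x^4 - 108*x^3 + 72*x^2 - 24*x + 4) dx. Term by term:
    ∫_0^4 81*x^4 dx = 82944/5;  ∫_0^4 -108*x^3 dx = -6912;  ∫_0^4 72*x^2 dx = 1536;
    ∫_0^4 -24*x dx = -192;  ∫_0^4 4 dx = 16.
  Sum: 82944/5 − 6912 + 1536 − 192 + 16 = 55184/5.
Adding: ||u||_{H^1}^2 = 1271684/105 + 55184/5 = 2430548/105.


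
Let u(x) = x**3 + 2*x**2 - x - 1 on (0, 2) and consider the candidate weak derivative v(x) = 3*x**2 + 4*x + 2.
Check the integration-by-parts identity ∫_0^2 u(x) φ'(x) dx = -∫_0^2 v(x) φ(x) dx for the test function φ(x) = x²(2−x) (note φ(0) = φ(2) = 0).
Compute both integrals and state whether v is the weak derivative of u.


LHS = -172/15, RHS = -232/15. No, v is not the weak derivative of u.

u(x) = x**3 + 2*x**2 - x - 1, classical derivative u'(x) = 3*x**2 + 4*x - 1.
φ(x) = x²(2−x), so φ'(x) = x*(4 - 3*x).
Note φ(0) = φ(2) = 0, so the boundary term u·φ vanishes.
LHS = ∫_0^2 u(x) φ'(x) dx = ∫_0^2 (-3*x^5 - 2*x^4 + 11*x^3 - x^2 - 4*x) dx. Term by term:
  ∫_0^2 -3*x^5 dx = -32;  ∫_0^2 -2*x^4 dx = -64/5;  ∫_0^2 11*x^3 dx = 44;
  ∫_0^2 -x^2 dx = -8/3;  ∫_0^2 -4*x dx = -8.
Sum: -32 − 64/5 + 44 − 8/3 − 8 = -172/15.
So LHS = -172/15.
∫_0^2 v(x) φ(x) dx = ∫_0^2 (-3*x^5 + 2*x^4 + 6*x^3 + 4*x^2) dx. Term by term:
  ∫_0^2 -3*x^5 dx = -32;  ∫_0^2 2*x^4 dx = 64/5;  ∫_0^2 6*x^3 dx = 24;
  ∫_0^2 4*x^2 dx = 32/3.
Sum: -32 + 64/5 + 24 + 32/3 = 232/15.
So RHS = -∫_0^2 v(x) φ(x) dx = -232/15.
LHS − RHS = 4 ≠ 0, so the identity fails.
(For a valid weak derivative the identity must hold for EVERY test function, in particular this one. The failure shows v is NOT the weak derivative of u.)
Correct weak derivative would be u'(x) = 3*x**2 + 4*x - 1.


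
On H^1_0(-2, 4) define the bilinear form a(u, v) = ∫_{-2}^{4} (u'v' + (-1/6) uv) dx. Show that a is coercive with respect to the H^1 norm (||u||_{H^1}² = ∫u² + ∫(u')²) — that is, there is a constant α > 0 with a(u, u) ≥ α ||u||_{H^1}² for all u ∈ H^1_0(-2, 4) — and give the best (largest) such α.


α = (-6 + π^2)/(π^2 + 36)

Coercivity of a(·,·) on H^1_0(-2, 4) means a(u, u) ≥ α ||u||_{H^1}² for every u ∈ H^1_0.
The interval has length L = 6, and Poincaré/coercivity depend only on L. Here a(u, u) = ∫(u')² + (-1/6)·∫u².
Here c = -1/6 < 0 with |c| < (π/L)² = π^2/36, so coercivity still holds. The condition a(u,u) ≥ α||u||_{H^1}² reads (1−α)∫(u')² ≥ (α−c)∫u². Any admissible α is ≤ 1 (rapidly oscillating u have ∫u²/∫(u')² → 0), and α = 1 would force 0 ≥ (1−c)∫u², impossible since c < 1; so 1−α > 0. By the sharp Poincaré inequality on H^1_0 of an interval of length L, ∫(u')² ≥ (π/L)²∫u² with equality for the first sine mode sin(π(x−x₀)/L) (x₀ the left endpoint), so the inequality holds for all u iff (1−α)(π/L)² ≥ α − c, i.e. α ≤ ((π/L)² + c)/((π/L)² + 1) = (1 + c(L/π)²)/(1 + (L/π)²). (Direct route, valid since c ≤ 0: Poincaré gives c∫u² ≥ c(L/π)²∫(u')², so a(u,u) ≥ (1 + c(L/π)²)∫(u')², while ||u||_{H^1}² ≤ (1 + (L/π)²)∫(u')²; dividing yields the same α.) With (π/L)² = π^2/36 and c = -1/6, the largest admissible constant is α = ((π/L)² + c)/((π/L)² + 1).
Simplifying, α = (-6 + π^2)/(π^2 + 36).


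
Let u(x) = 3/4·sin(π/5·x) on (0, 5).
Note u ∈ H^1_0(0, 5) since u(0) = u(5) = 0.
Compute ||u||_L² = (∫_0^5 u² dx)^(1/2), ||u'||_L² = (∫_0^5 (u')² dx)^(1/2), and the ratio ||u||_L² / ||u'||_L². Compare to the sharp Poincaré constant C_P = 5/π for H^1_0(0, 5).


||u||_L² / ||u'||_L² = 5/π = C_P.

u(x) = 3/4·sin(π/5·x), so u'(x) = 3*π*cos(π*x/5)/20.
Writing u(x) = A·sin(kπx/L) with A = 3/4 and k = 1, use ∫_0^L sin²(kπx/L) dx = L/2 and ∫_0^L cos²(kπx/L) dx = L/2.
u² = 9/16·sin²(π/5·x) and (u')² = 9*π^2/400·cos²(π/5·x), and each of sin², cos² integrates to L/2 = 5/2 over (0, 5).
∫_0^5 u² dx = 45/32, so ||u||_L² = 3*sqrt(10)/8.
∫_0^5 (u')² dx = 9*π^2/160, so ||u'||_L² = 3*sqrt(10)*π/40.
Ratio ||u||_L² / ||u'||_L² = 5/π.
Sharp Poincaré constant on H^1_0(0, 5) is C_P = L/π = 5/π, achieved by sin(π/5·x).
This is the k = 1 eigenfunction (up to amplitude), so the ratio equals the sharp Poincaré constant exactly.


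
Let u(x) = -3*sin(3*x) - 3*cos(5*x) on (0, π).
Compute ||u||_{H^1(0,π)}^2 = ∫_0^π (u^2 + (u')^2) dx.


||u||_{H^1(0,π)}^2 = 162*π

u'(x) = 15*sin(5*x) - 9*cos(3*x).
Expand u² and (u')² and integrate term by term on (0, π), using: for integers n ≥ 1, ∫_0^π sin²(nx) dx = ∫_0^π cos²(nx) dx = π/2; for n ≠ n', ∫_0^π sin(nx)sin(n'x) dx = ∫_0^π cos(nx)cos(n'x) dx = 0; and by product-to-sum, ∫_0^π sin(nx)cos(n'x) dx = ½∫_0^π [sin((n+n')x) + sin((n−n')x)] dx, which is 0 when n+n' is even and 2n/(n²−n'²) when n+n' is odd (it need not vanish on (0, π)).
  u² squared terms: (-3)²·∫cos(5x)² dx = 9·π/2 = 9*π/2;  (-3)²·∫sin(3x)² dx = 9·π/2 = 9*π/2.
  u² cross terms: 2·(-3)·(-3)·∫cos(5x)·sin(3x) dx = 18·(0) = 0.
  So ∫_0^π u² dx = 9*π/2 + 9*π/2 + 0 = 9*π.
  (u')² squared terms: (-9)²·∫cos(3x)² dx = 81·π/2 = 81*π/2;  (15)²·∫sin(5x)² dx = 225·π/2 = 225*π/2.
  (u')² cross terms: 2·(-9)·(15)·∫cos(3x)·sin(5x) dx = -270·(0) = 0.
  So ∫_0^π (u')² dx = 81*π/2 + 225*π/2 + 0 = 153*π.
||u||_{H^1}^2 = (9*π) + (153*π) = 162*π.


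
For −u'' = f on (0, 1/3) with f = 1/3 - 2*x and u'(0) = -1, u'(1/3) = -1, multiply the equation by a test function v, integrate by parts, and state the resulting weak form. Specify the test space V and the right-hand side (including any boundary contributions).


V = H^1(0, 1/3) (v unrestricted at boundary; u is determined up to an additive constant); weak form: ∫_0^1/3 u'v' dx = ∫_0^1/3 (1/3 - 2*x) v dx − v(1/3) + v(0) for all v ∈ V.

Multiply both sides by a test function v and integrate from 0 to 1/3:
  ∫_0^1/3 −u''(x) v(x) dx = ∫_0^1/3 f(x) v(x) dx.
Integrate the LHS by parts once:
  ∫_0^1/3 −u'' v dx = −[u'(x) v(x)]_0^1/3 + ∫_0^1/3 u'(x) v'(x) dx.
Thus ∫_0^1/3 u'(x) v'(x) dx = ∫_0^1/3 f(x) v(x) dx + [u'(x) v(x)]_0^1/3.
Choose V so that boundary terms are either known or forced to vanish.
u has inhomogeneous Neumann u'(0) = -1, u'(1/3) = -1. [u' v]_0^1/3 = (-1)·v(1/3) − (-1)·v(0) = − v(1/3) + v(0). Take V = H^1(0, 1/3); boundary term becomes part of RHS.
Weak formulation: find u (satisfying any essential BC) such that ∫_0^1/3 u'(x) v'(x) dx = ∫_0^1/3 f v dx − v(1/3) + v(0) for all v ∈ V (Neumann data are natural BCs: they enter the RHS as boundary terms).
Substituting f(x) = 1/3 - 2*x, the right-hand side is ∫_0^1/3 (1/3 - 2*x) v dx − v(1/3) + v(0).
Compatibility check (pure Neumann): taking v ≡ 1 ∈ V gives 0 = ∫_0^1/3 f dx + (-1) − (-1), i.e. ∫_0^1/3 f dx must equal u'(0) − u'(1/3) = 0. Indeed ∫_0^1/3 (1/3 - 2*x) dx = 0, so the data are compatible. The solution is then unique only up to an additive constant (fix it e.g. by requiring ∫_0^1/3 u dx = 0).


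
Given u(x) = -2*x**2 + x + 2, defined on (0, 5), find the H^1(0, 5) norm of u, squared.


||u||_{H^1}^2 = 2225

The H^1 norm (squared) on an interval (0, L) is
  ||u||_{H^1}^2 = ∫_0^L u(x)^2 dx + ∫_0^L u'(x)^2 dx.
Compute u'(x) = 1 - 4*x.
Then u(x)^2 = 4*x**4 - 4*x**3 - 7*x**2 + 4*x + 4 and u'(x)^2 = 16*x**2 - 8*x + 1.
Integrate each monomial from 0 to 5 using ∫_0^5 c·x^n dx = c·5^(n+1)/(n+1):
  ∫_0^5 u(x)^2 dx = ∫_0^5 (4*x^4 - 4*x^3 - 7*x^2 + 4*x + 4) dx. Term by term:
    ∫_0^5 4*x^4 dx = 2500;  ∫_0^5 -4*x^3 dx = -625;  ∫_0^5 -7*x^2 dx = -875/3;
    ∫_0^5 4*x dx = 50;  ∫_0^5 4 dx = 20.
  Sum: 2500 − 625 − 875/3 + 50 + 20 = 4960/3.
  ∫_0^5 u'(x)^2 dx = ∫_0^5 (16*x^2 - 8*x + 1) dx. Term by term:
    ∫_0^5 16*x^2 dx = 2000/3;  ∫_0^5 -8*x dx = -100;  ∫_0^5 1 dx = 5.
  Sum: 2000/3 − 100 + 5 = 1715/3.
Adding: ||u||_{H^1}^2 = 4960/3 + 1715/3 = 2225.


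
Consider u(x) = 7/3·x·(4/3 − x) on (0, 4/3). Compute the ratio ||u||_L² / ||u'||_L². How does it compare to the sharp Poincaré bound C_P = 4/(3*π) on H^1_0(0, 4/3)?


||u||_L² / ||u'||_L² = 2*sqrt(10)/15 < C_P = 4/(3*π).

u(x) = 7/3·x·(4/3 − x), so u'(x) = 28/9 - 14*x/3.
u(x) = 7/3·x·(4/3 − x) vanishes at x = 0 and x = 4/3, so u ∈ H^1_0(0, 4/3). Differentiate via the product rule and integrate the resulting polynomials term by term.
  ∫_0^4/3 u² dx = ∫_0^4/3 (49*x^4/9 - 392*x^3/27 + 784*x^2/81) dx. Term by term:
    ∫_0^4/3 49*x^4/9 dx = 50176/10935;  ∫_0^4/3 -392*x^3/27 dx = -25088/2187;  ∫_0^4/3 784*x^2/81 dx = 50176/6561.
  Sum: 50176/10935 − 25088/2187 + 50176/6561 = 25088/32805.
  ∫_0^4/3 (u')² dx = ∫_0^4/3 (196*x^2/9 - 784*x/27 + 784/81) dx. Term by term:
    ∫_0^4/3 196*x^2/9 dx = 12544/729;  ∫_0^4/3 -784*x/27 dx = -6272/243;  ∫_0^4/3 784/81 dx = 3136/243.
  Sum: 12544/729 − 6272/243 + 3136/243 = 3136/729.
∫_0^4/3 u² dx = 25088/32805, so ||u||_L² = 112*sqrt(10)/405.
∫_0^4/3 (u')² dx = 3136/729, so ||u'||_L² = 56/27.
Ratio ||u||_L² / ||u'||_L² = 2*sqrt(10)/15.
Sharp Poincaré constant on H^1_0(0, 4/3) is C_P = L/π = 4/(3*π), achieved by sin(3*π/4·x).
A polynomial bump cannot attain the sharp Poincaré constant (only the first sine eigenfunction does), so the ratio is strictly less than C_P, consistent with ||u||_L² ≤ C_P ||u'||_L².


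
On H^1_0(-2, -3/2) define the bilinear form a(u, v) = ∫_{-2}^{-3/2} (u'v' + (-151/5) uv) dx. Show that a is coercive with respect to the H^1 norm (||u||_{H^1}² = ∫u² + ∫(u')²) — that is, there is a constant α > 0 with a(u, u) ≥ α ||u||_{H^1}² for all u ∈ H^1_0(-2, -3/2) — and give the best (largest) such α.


α = (-151 + 20*π^2)/(5*(1 + 4*π^2))

Coercivity of a(·,·) on H^1_0(-2, -3/2) means a(u, u) ≥ α ||u||_{H^1}² for every u ∈ H^1_0.
The interval has length L = 1/2, and Poincaré/coercivity depend only on L. Here a(u, u) = ∫(u')² + (-151/5)·∫u².
Here c = -151/5 < 0 with |c| < (π/L)² = 4*π^2, so coercivity still holds. The condition a(u,u) ≥ α||u||_{H^1}² reads (1−α)∫(u')² ≥ (α−c)∫u². Any admissible α is ≤ 1 (rapidly oscillating u have ∫u²/∫(u')² → 0), and α = 1 would force 0 ≥ (1−c)∫u², impossible since c < 1; so 1−α > 0. By the sharp Poincaré inequality on H^1_0 of an interval of length L, ∫(u')² ≥ (π/L)²∫u² with equality for the first sine mode sin(π(x−x₀)/L) (x₀ the left endpoint), so the inequality holds for all u iff (1−α)(π/L)² ≥ α − c, i.e. α ≤ ((π/L)² + c)/((π/L)² + 1) = (1 + c(L/π)²)/(1 + (L/π)²). (Direct route, valid since c ≤ 0: Poincaré gives c∫u² ≥ c(L/π)²∫(u')², so a(u,u) ≥ (1 + c(L/π)²)∫(u')², while ||u||_{H^1}² ≤ (1 + (L/π)²)∫(u')²; dividing yields the same α.) With (π/L)² = 4*π^2 and c = -151/5, the largest admissible constant is α = ((π/L)² + c)/((π/L)² + 1).
Simplifying, α = (-151 + 20*π^2)/(5*(1 + 4*π^2)).


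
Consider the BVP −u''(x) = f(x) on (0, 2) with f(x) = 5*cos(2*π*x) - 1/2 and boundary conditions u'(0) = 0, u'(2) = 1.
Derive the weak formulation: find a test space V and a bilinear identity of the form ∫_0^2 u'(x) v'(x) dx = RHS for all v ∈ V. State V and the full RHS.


V = H^1(0, 2) (v unrestricted at boundary; u is determined up to an additive constant); weak form: ∫_0^2 u'v' dx = ∫_0^2 (5*cos(2*π*x) - 1/2) v dx + v(2) for all v ∈ V.

Multiply both sides by a test function v and integrate from 0 to 2:
  ∫_0^2 −u''(x) v(x) dx = ∫_0^2 f(x) v(x) dx.
Integrate the LHS by parts once:
  ∫_0^2 −u'' v dx = −[u'(x) v(x)]_0^2 + ∫_0^2 u'(x) v'(x) dx.
Thus ∫_0^2 u'(x) v'(x) dx = ∫_0^2 f(x) v(x) dx + [u'(x) v(x)]_0^2.
Choose V so that boundary terms are either known or forced to vanish.
u has inhomogeneous Neumann u'(0) = 0, u'(2) = 1. [u' v]_0^2 = (1)·v(2) − (0)·v(0) = v(2). Take V = H^1(0, 2); boundary term becomes part of RHS.
Weak formulation: find u (satisfying any essential BC) such that ∫_0^2 u'(x) v'(x) dx = ∫_0^2 f v dx + v(2) for all v ∈ V (Neumann data are natural BCs: they enter the RHS as boundary terms).
Substituting f(x) = 5*cos(2*π*x) - 1/2, the right-hand side is ∫_0^2 (5*cos(2*π*x) - 1/2) v dx + v(2).
Compatibility check (pure Neumann): taking v ≡ 1 ∈ V gives 0 = ∫_0^2 f dx + (1) − (0), i.e. ∫_0^2 f dx must equal u'(0) − u'(2) = -1. Indeed ∫_0^2 (5*cos(2*π*x) - 1/2) dx = -1, so the data are compatible. The solution is then unique only up to an additive constant (fix it e.g. by requiring ∫_0^2 u dx = 0).


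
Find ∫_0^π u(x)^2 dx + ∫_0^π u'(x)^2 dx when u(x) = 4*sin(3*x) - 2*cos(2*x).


||u||_{H^1(0,π)}^2 = -96 + 90*π

u'(x) = 4*sin(2*x) + 12*cos(3*x).
Expand u² and (u')² and integrate term by term on (0, π), using: for integers n ≥ 1, ∫_0^π sin²(nx) dx = ∫_0^π cos²(nx) dx = π/2; for n ≠ n', ∫_0^π sin(nx)sin(n'x) dx = ∫_0^π cos(nx)cos(n'x) dx = 0; and by product-to-sum, ∫_0^π sin(nx)cos(n'x) dx = ½∫_0^π [sin((n+n')x) + sin((n−n')x)] dx, which is 0 when n+n' is even and 2n/(n²−n'²) when n+n' is odd (it need not vanish on (0, π)).
  u² squared terms: (-2)²·∫cos(2x)² dx = 4·π/2 = 2*π;  (4)²·∫sin(3x)² dx = 16·π/2 = 8*π.
  u² cross terms: 2·(-2)·(4)·∫cos(2x)·sin(3x) dx = -16·(6/5) = -96/5.
  So ∫_0^π u² dx = 2*π + 8*π − 96/5 = -96/5 + 10*π.
  (u')² squared terms: (4)²·∫sin(2x)² dx = 16·π/2 = 8*π;  (12)²·∫cos(3x)² dx = 144·π/2 = 72*π.
  (u')² cross terms: 2·(4)·(12)·∫sin(2x)·cos(3x) dx = 96·(-4/5) = -384/5.
  So ∫_0^π (u')² dx = 8*π + 72*π − 384/5 = -384/5 + 80*π.
||u||_{H^1}^2 = (-96/5 + 10*π) + (-384/5 + 80*π) = -96 + 90*π.


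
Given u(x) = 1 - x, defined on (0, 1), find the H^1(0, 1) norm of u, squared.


||u||_{H^1}^2 = 4/3

The H^1 norm (squared) on an interval (0, L) is
  ||u||_{H^1}^2 = ∫_0^L u(x)^2 dx + ∫_0^L u'(x)^2 dx.
Compute u'(x) = -1.
Then u(x)^2 = x**2 - 2*x + 1 and u'(x)^2 = 1.
Integrate each monomial from 0 to 1 using ∫_0^1 c·x^n dx = c·1^(n+1)/(n+1):
  ∫_0^1 u(x)^2 dx = ∫_0^1 (x^2 - 2*x + 1) dx. Term by term:
    ∫_0^1 x^2 dx = 1/3;  ∫_0^1 -2*x dx = -1;  ∫_0^1 1 dx = 1.
  Sum: 1/3 − 1 + 1 = 1/3.
  ∫_0^1 u'(x)^2 dx = ∫_0^1 (1) dx. Term by term:
    ∫_0^1 1 dx = 1.
Adding: ||u||_{H^1}^2 = 1/3 + 1 = 4/3.


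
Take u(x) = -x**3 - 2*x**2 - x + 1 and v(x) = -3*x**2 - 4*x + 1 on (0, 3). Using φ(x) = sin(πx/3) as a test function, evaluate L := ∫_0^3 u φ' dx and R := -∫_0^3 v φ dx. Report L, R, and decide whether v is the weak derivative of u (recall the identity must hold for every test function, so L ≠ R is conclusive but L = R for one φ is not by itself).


LHS = -324/π^3 + 123/π, RHS = -324/π^3 + 111/π. No, v is not the weak derivative of u.

u(x) = -x**3 - 2*x**2 - x + 1, classical derivative u'(x) = -3*x**2 - 4*x - 1.
φ(x) = sin(πx/3), so φ'(x) = π*cos(π*x/3)/3.
Note φ(0) = φ(3) = 0, so the boundary term u·φ vanishes.
LHS = ∫_0^3 u(x) φ'(x) dx = ∫_0^3 (-π*x^3*cos(π*x/3)/3 - 2*π*x^2*cos(π*x/3)/3 - π*x*cos(π*x/3)/3 + π*cos(π*x/3)/3) dx. Term by term:
  ∫_0^3 π*cos(π*x/3)/3 dx = 0;  ∫_0^3 -2*π*x^2*cos(π*x/3)/3 dx = 36/π;  ∫_0^3 -π*x*cos(π*x/3)/3 dx = 6/π;
  ∫_0^3 -π*x^3*cos(π*x/3)/3 dx = -324/π^3 + 81/π.
Sum: 0 + 36/π + 6/π + -324/π^3 + 81/π = -324/π^3 + 123/π.
So LHS = -324/π^3 + 123/π.
∫_0^3 v(x) φ(x) dx = ∫_0^3 (-3*x^2*sin(π*x/3) - 4*x*sin(π*x/3) + sin(π*x/3)) dx. Term by term:
  ∫_0^3 -4*x*sin(π*x/3) dx = -36/π;  ∫_0^3 -3*x^2*sin(π*x/3) dx = -81/π + 324/π^3;  ∫_0^3 sin(π*x/3) dx = 6/π.
Sum: -36/π + -81/π + 324/π^3 + 6/π = -111/π + 324/π^3.
So RHS = -∫_0^3 v(x) φ(x) dx = -324/π^3 + 111/π.
LHS − RHS = 12/π ≠ 0, so the identity fails.
(For a valid weak derivative the identity must hold for EVERY test function, in particular this one. The failure shows v is NOT the weak derivative of u.)
Correct weak derivative would be u'(x) = -3*x**2 - 4*x - 1.


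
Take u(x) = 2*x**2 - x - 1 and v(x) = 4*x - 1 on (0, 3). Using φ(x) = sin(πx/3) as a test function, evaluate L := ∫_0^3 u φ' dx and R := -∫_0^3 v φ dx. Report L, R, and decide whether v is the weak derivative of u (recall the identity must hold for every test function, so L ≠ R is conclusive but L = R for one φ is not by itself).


LHS = -30/π, RHS = -30/π. Yes, v = u' weakly.

u(x) = 2*x**2 - x - 1, classical derivative u'(x) = 4*x - 1.
φ(x) = sin(πx/3), so φ'(x) = π*cos(π*x/3)/3.
Note φ(0) = φ(3) = 0, so the boundary term u·φ vanishes.
LHS = ∫_0^3 u(x) φ'(x) dx = ∫_0^3 (2*π*x^2*cos(π*x/3)/3 - π*x*cos(π*x/3)/3 - π*cos(π*x/3)/3) dx. Term by term:
  ∫_0^3 -π*cos(π*x/3)/3 dx = 0;  ∫_0^3 -π*x*cos(π*x/3)/3 dx = 6/π;  ∫_0^3 2*π*x^2*cos(π*x/3)/3 dx = -36/π.
Sum: 0 + 6/π − 36/π = -30/π.
So LHS = -30/π.
∫_0^3 v(x) φ(x) dx = ∫_0^3 (4*x*sin(π*x/3) - sin(π*x/3)) dx. Term by term:
  ∫_0^3 -sin(π*x/3) dx = -6/π;  ∫_0^3 4*x*sin(π*x/3) dx = 36/π.
Sum: -6/π + 36/π = 30/π.
So RHS = -∫_0^3 v(x) φ(x) dx = -30/π.
LHS = RHS, so the identity holds for this test φ.
Moreover u is smooth here and v(x) = u'(x) = 4*x - 1 pointwise, so the identity holds for every test function. Hence v is the weak derivative of u.


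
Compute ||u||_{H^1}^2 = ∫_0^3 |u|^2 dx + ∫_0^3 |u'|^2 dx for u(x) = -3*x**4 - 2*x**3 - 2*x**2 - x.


||u||_{H^1}^2 = 1502943/14

The H^1 norm (squared) on an interval (0, L) is
  ||u||_{H^1}^2 = ∫_0^L u(x)^2 dx + ∫_0^L u'(x)^2 dx.
Compute u'(x) = -12*x**3 - 6*x**2 - 4*x - 1.
Then u(x)^2 = 9*x**8 + 12*x**7 + 16*x**6 + 14*x**5 + 8*x**4 + 4*x**3 + x**2 and u'(x)^2 = 144*x**6 + 144*x**5 + 132*x**4 + 72*x**3 + 28*x**2 + 8*x + 1.
Integrate each monomial from 0 to 3 using ∫_0^3 c·x^n dx = c·3^(n+1)/(n+1):
  ∫_0^3 u(x)^2 dx = ∫_0^3 (9*x^8 + 12*x^7 + 16*x^6 + 14*x^5 + 8*x^4 + 4*x^3 + x^2) dx. Term by term:
    ∫_0^3 9*x^8 dx = 19683;  ∫_0^3 12*x^7 dx = 19683/2;  ∫_0^3 16*x^6 dx = 34992/7;
    ∫_0^3 14*x^5 dx = 1701;  ∫_0^3 8*x^4 dx = 1944/5;  ∫_0^3 4*x^3 dx = 81;
    ∫_0^3 x^2 dx = 9.
  Sum: 19683 + 19683/2 + 34992/7 + 1701 + 1944/5 + 81 + 9 = 2569221/70.
  ∫_0^3 u'(x)^2 dx = ∫_0^3 (144*x^6 + 144*x^5 + 132*x^4 + 72*x^3 + 28*x^2 + 8*x + 1) dx. Term by term:
    ∫_0^3 144*x^6 dx = 314928/7;  ∫_0^3 144*x^5 dx = 17496;  ∫_0^3 132*x^4 dx = 32076/5;
    ∫_0^3 72*x^3 dx = 1458;  ∫_0^3 28*x^2 dx = 252;  ∫_0^3 8*x dx = 36;
    ∫_0^3 1 dx = 3.
  Sum: 314928/7 + 17496 + 32076/5 + 1458 + 252 + 36 + 3 = 2472747/35.
Adding: ||u||_{H^1}^2 = 2569221/70 + 2472747/35 = 1502943/14.


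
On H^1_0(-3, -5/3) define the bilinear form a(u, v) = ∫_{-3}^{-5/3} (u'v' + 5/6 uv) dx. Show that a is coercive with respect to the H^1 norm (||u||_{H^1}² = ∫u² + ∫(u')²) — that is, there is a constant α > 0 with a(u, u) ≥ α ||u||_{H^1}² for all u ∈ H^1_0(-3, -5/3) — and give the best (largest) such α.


α = (40 + 27*π^2)/(3*(16 + 9*π^2))

Coercivity of a(·,·) on H^1_0(-3, -5/3) means a(u, u) ≥ α ||u||_{H^1}² for every u ∈ H^1_0.
The interval has length L = 4/3, and Poincaré/coercivity depend only on L. Here a(u, u) = ∫(u')² + (5/6)·∫u².
Here 0 < c = 5/6 < 1. The condition a(u,u) ≥ α||u||_{H^1}² reads (1−α)∫(u')² ≥ (α−c)∫u². Any admissible α is ≤ 1 (rapidly oscillating u have ∫u²/∫(u')² → 0), and α = 1 would force 0 ≥ (1−c)∫u², impossible since c < 1; so 1−α > 0. By the sharp Poincaré inequality on H^1_0 of an interval of length L, ∫(u')² ≥ (π/L)²∫u² with equality for the first sine mode sin(π(x−x₀)/L) (x₀ the left endpoint), so the inequality holds for all u iff (1−α)(π/L)² ≥ α − c, i.e. α ≤ ((π/L)² + c)/((π/L)² + 1) = (1 + c(L/π)²)/(1 + (L/π)²). With (π/L)² = 9*π^2/16 and c = 5/6, the largest admissible constant is α = ((π/L)² + c)/((π/L)² + 1).
Simplifying, α = (40 + 27*π^2)/(3*(16 + 9*π^2)).


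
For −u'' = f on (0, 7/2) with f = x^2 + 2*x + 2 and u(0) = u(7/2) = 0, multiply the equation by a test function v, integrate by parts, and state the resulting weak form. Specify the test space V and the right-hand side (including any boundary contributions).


V = H^1_0(0, 7/2) (so v(0) = v(7/2) = 0); weak form: ∫_0^7/2 u'v' dx = ∫_0^7/2 (x^2 + 2*x + 2) v dx for all v ∈ V.

Multiply both sides by a test function v and integrate from 0 to 7/2:
  ∫_0^7/2 −u''(x) v(x) dx = ∫_0^7/2 f(x) v(x) dx.
Integrate the LHS by parts once:
  ∫_0^7/2 −u'' v dx = −[u'(x) v(x)]_0^7/2 + ∫_0^7/2 u'(x) v'(x) dx.
Thus ∫_0^7/2 u'(x) v'(x) dx = ∫_0^7/2 f(x) v(x) dx + [u'(x) v(x)]_0^7/2.
Choose V so that boundary terms are either known or forced to vanish.
u is Dirichlet: u(0) = u(7/2) = 0. Let V = H^1_0(0, 7/2); then v(0) = v(7/2) = 0, and [u' v]_0^7/2 = 0.
Weak formulation: find u (satisfying any essential BC) such that ∫_0^7/2 u'(x) v'(x) dx = ∫_0^7/2 f v dx for all v ∈ V.
Substituting f(x) = x^2 + 2*x + 2, the right-hand side is ∫_0^7/2 (x^2 + 2*x + 2) v dx.


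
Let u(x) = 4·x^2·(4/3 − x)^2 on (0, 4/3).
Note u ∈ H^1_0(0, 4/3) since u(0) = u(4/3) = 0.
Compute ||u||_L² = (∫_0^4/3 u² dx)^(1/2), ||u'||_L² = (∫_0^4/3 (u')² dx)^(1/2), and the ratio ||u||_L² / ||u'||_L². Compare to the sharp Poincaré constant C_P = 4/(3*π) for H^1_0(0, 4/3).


||u||_L² / ||u'||_L² = 2*sqrt(3)/9 < C_P = 4/(3*π).

u(x) = 4·x^2·(4/3 − x)^2, so u'(x) = 16*x*(3*x - 4)*(3*x - 2)/9.
u(x) = 4·x^2·(4/3 − x)^2 vanishes at x = 0 and x = 4/3, so u ∈ H^1_0(0, 4/3). Differentiate via the product rule and integrate the resulting polynomials term by term.
  ∫_0^4/3 u² dx = ∫_0^4/3 (16*x^8 - 256*x^7/3 + 512*x^6/3 - 4096*x^5/27 + 4096*x^4/81) dx. Term by term:
    ∫_0^4/3 16*x^8 dx = 4194304/177147;  ∫_0^4/3 -256*x^7/3 dx = -2097152/19683;  ∫_0^4/3 512*x^6/3 dx = 8388608/45927;
    ∫_0^4/3 -4096*x^5/27 dx = -8388608/59049;  ∫_0^4/3 4096*x^4/81 dx = 4194304/98415.
  Sum: 4194304/177147 − 2097152/19683 + 8388608/45927 − 8388608/59049 + 4194304/98415 = 2097152/6200145.
  ∫_0^4/3 (u')² dx = ∫_0^4/3 (256*x^6 - 1024*x^5 + 13312*x^4/9 - 8192*x^3/9 + 16384*x^2/81) dx. Term by term:
    ∫_0^4/3 256*x^6 dx = 4194304/15309;  ∫_0^4/3 -1024*x^5 dx = -2097152/2187;  ∫_0^4/3 13312*x^4/9 dx = 13631488/10935;
    ∫_0^4/3 -8192*x^3/9 dx = -524288/729;  ∫_0^4/3 16384*x^2/81 dx = 1048576/6561.
  Sum: 4194304/15309 − 2097152/2187 + 13631488/10935 − 524288/729 + 1048576/6561 = 524288/229635.
∫_0^4/3 u² dx = 2097152/6200145, so ||u||_L² = 1024*sqrt(210)/25515.
∫_0^4/3 (u')² dx = 524288/229635, so ||u'||_L² = 512*sqrt(70)/2835.
Ratio ||u||_L² / ||u'||_L² = 2*sqrt(3)/9.
Sharp Poincaré constant on H^1_0(0, 4/3) is C_P = L/π = 4/(3*π), achieved by sin(3*π/4·x).
A polynomial bump cannot attain the sharp Poincaré constant (only the first sine eigenfunction does), so the ratio is strictly less than C_P, consistent with ||u||_L² ≤ C_P ||u'||_L².


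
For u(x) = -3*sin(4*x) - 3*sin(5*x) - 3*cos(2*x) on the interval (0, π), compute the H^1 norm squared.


||u||_{H^1(0,π)}^2 = 300/7 + 216*π

u'(x) = 6*sin(2*x) - 12*cos(4*x) - 15*cos(5*x).
Expand u² and (u')² and integrate term by term on (0, π), using: for integers n ≥ 1, ∫_0^π sin²(nx) dx = ∫_0^π cos²(nx) dx = π/2; for n ≠ n', ∫_0^π sin(nx)sin(n'x) dx = ∫_0^π cos(nx)cos(n'x) dx = 0; and by product-to-sum, ∫_0^π sin(nx)cos(n'x) dx = ½∫_0^π [sin((n+n')x) + sin((n−n')x)] dx, which is 0 when n+n' is even and 2n/(n²−n'²) when n+n' is odd (it need not vanish on (0, π)).
  u² squared terms: (-3)²·∫cos(2x)² dx = 9·π/2 = 9*π/2;  (-3)²·∫sin(4x)² dx = 9·π/2 = 9*π/2;  (-3)²·∫sin(5x)² dx = 9·π/2 = 9*π/2.
  u² cross terms: 2·(-3)·(-3)·∫cos(2x)·sin(4x) dx = 18·(0) = 0;  2·(-3)·(-3)·∫cos(2x)·sin(5x) dx = 18·(10/21) = 60/7;  2·(-3)·(-3)·∫sin(4x)·sin(5x) dx = 18·(0) = 0.
  So ∫_0^π u² dx = 9*π/2 + 9*π/2 + 9*π/2 + 0 + 60/7 + 0 = 60/7 + 27*π/2.
  (u')² squared terms: (-15)²·∫cos(5x)² dx = 225·π/2 = 225*π/2;  (-12)²·∫cos(4x)² dx = 144·π/2 = 72*π;  (6)²·∫sin(2x)² dx = 36·π/2 = 18*π.
  (u')² cross terms: 2·(-15)·(-12)·∫cos(5x)·cos(4x) dx = 360·(0) = 0;  2·(-15)·(6)·∫cos(5x)·sin(2x) dx = -180·(-4/21) = 240/7;  2·(-12)·(6)·∫cos(4x)·sin(2x) dx = -144·(0) = 0.
  So ∫_0^π (u')² dx = 225*π/2 + 72*π + 18*π + 0 + 240/7 + 0 = 240/7 + 405*π/2.
||u||_{H^1}^2 = (60/7 + 27*π/2) + (240/7 + 405*π/2) = 300/7 + 216*π.
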